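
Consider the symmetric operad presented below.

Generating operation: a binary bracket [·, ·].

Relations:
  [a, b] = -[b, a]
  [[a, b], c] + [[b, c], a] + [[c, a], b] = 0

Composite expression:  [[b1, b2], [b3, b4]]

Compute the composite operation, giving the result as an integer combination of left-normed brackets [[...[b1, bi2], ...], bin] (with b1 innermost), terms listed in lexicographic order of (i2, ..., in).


Antisymmetry and Jacobi reduce to b1-anchored left-normed brackets.
Composite bracket: [[b1, b2], [b3, b4]]
Expanding via [a, b] = ab - ba: 8 signed words (2^3 = 8).
The b1-initial words carry the normal form:
  b1b2b3b4 appears with sign +1, giving the term +[[[b1, b2], b3], b4]
  b1b2b4b3 appears with sign -1, giving the term -[[[b1, b2], b4], b3]

[[[b1, b2], b3], b4] - [[[b1, b2], b4], b3]


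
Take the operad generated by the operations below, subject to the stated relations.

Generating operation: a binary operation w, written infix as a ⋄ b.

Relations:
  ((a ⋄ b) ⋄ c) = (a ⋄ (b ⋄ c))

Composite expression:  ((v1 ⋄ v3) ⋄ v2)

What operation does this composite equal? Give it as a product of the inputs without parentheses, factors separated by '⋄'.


Every regrouping of w is equal, so read the v-inputs in written order.
(v1 ⋄ v3) unparenthesizes to v1 ⋄ v3
((v1 ⋄ v3) ⋄ v2) unparenthesizes to v1 ⋄ v3 ⋄ v2

v1 ⋄ v3 ⋄ v2


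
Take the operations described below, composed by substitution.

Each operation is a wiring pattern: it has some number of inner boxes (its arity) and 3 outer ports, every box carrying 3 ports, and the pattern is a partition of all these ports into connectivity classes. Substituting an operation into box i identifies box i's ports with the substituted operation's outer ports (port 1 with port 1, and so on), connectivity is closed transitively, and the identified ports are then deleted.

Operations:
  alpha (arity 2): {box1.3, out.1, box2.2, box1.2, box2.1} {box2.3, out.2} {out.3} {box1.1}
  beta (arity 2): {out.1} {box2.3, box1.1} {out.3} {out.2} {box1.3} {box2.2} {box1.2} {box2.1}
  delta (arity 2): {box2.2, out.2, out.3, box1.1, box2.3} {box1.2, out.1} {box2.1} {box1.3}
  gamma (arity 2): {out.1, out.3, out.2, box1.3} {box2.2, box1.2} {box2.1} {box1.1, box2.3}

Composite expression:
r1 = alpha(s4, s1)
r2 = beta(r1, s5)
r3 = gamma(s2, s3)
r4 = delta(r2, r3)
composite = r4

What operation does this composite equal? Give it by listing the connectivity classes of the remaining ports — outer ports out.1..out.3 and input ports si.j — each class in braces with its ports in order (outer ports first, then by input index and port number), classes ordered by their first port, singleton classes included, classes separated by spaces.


Substituting into delta glues patterns; closure does the rest.
composing alpha on (s4, s1), with out.j its own outer ports: {out.1, s1.1, s1.2, s4.2, s4.3} {out.2, s1.3} {out.3} {s4.1}
composing beta on (s4, s1, s5), with out.j its own outer ports: {out.1} {out.2} {out.3} {s1.1, s1.2, s4.2, s4.3, s5.3} {s1.3} {s4.1} {s5.1} {s5.2}
composing gamma on (s2, s3), with out.j its own outer ports: {out.1, out.2, out.3, s2.3} {s2.1, s3.3} {s2.2, s3.2} {s3.1}
composing delta on (s4, s1, s5, s2, s3), with out.j its own outer ports: {out.1} {out.2, out.3, s2.3} {s1.1, s1.2, s4.2, s4.3, s5.3} {s1.3} {s2.1, s3.3} {s2.2, s3.2} {s3.1} {s4.1} {s5.1} {s5.2}

{out.1} {out.2, out.3, s2.3} {s1.1, s1.2, s4.2, s4.3, s5.3} {s1.3} {s2.1, s3.3} {s2.2, s3.2} {s3.1} {s4.1} {s5.1} {s5.2}


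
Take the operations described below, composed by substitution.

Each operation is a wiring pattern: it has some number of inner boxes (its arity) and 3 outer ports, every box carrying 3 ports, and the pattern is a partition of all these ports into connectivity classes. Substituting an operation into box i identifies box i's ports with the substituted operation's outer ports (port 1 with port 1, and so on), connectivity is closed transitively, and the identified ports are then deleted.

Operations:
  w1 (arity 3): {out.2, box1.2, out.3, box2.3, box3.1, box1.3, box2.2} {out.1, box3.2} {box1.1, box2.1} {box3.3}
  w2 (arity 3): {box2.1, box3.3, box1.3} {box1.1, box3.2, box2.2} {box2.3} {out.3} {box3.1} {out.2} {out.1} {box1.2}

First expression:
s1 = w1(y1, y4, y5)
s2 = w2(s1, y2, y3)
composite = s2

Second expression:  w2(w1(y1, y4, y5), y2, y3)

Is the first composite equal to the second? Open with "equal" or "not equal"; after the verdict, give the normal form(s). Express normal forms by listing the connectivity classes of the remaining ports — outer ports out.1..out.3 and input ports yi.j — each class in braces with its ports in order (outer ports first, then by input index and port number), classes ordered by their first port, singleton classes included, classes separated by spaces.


equal; both compose to {out.1} {out.2} {out.3} {y1.1, y4.1} {y1.2, y1.3, y2.1, y3.3, y4.2, y4.3, y5.1} {y2.2, y3.2, y5.2} {y2.3} {y3.1} {y5.3}


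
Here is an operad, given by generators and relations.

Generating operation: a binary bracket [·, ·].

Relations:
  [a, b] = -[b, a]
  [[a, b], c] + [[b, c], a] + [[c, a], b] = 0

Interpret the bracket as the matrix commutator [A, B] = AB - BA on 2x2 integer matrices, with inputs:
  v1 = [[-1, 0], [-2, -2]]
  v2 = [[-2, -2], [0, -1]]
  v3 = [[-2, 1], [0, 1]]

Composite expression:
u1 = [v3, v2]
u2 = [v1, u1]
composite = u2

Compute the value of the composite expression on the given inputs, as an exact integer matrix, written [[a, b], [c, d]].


[[14, 7], [0, -14]]

[v3, v2] = [[0, 7], [0, 0]]
[v1, [v3, v2]] = [[14, 7], [0, -14]]


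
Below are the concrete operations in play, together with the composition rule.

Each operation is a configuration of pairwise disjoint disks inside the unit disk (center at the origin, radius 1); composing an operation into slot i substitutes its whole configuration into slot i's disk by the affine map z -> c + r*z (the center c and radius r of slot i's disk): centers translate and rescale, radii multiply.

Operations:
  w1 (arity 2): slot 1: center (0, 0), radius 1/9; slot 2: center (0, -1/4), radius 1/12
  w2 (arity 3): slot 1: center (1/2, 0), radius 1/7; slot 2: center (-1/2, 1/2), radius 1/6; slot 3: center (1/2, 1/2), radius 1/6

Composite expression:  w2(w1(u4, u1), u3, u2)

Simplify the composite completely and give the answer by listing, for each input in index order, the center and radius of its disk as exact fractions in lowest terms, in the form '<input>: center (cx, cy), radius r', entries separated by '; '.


u1: center (1/2, -1/28), radius 1/84; u2: center (1/2, 1/2), radius 1/6; u3: center (-1/2, 1/2), radius 1/6; u4: center (1/2, 0), radius 1/63

Only the slot chain above each u matters under w2; compose those maps.
input u4: applying the 2 nested substitutions gives center (1/2, 0), radius 1/63
input u1: applying the 2 nested substitutions gives center (1/2, -1/28), radius 1/84
input u3: applying the 1 nested substitution gives center (-1/2, 1/2), radius 1/6
input u2: applying the 1 nested substitution gives center (1/2, 1/2), radius 1/6


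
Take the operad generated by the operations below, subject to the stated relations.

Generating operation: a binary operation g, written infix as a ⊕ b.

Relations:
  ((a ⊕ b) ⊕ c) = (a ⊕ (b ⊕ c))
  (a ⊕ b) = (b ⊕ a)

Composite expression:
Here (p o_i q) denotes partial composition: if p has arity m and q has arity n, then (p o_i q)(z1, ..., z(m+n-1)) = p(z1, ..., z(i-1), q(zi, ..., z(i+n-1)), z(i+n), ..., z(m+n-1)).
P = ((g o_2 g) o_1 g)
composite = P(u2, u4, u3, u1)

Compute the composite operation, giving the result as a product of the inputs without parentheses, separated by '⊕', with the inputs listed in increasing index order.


Any arrangement under g is one operation, so sort the u-inputs.
(u2 ⊕ u4) linearizes to u2 ⊕ u4
(u3 ⊕ u1) linearizes to u3 ⊕ u1
((u2 ⊕ u4) ⊕ (u3 ⊕ u1)) linearizes to u2 ⊕ u4 ⊕ u3 ⊕ u1
reordering the factors by index: u1 ⊕ u2 ⊕ u3 ⊕ u4

u1 ⊕ u2 ⊕ u3 ⊕ u4


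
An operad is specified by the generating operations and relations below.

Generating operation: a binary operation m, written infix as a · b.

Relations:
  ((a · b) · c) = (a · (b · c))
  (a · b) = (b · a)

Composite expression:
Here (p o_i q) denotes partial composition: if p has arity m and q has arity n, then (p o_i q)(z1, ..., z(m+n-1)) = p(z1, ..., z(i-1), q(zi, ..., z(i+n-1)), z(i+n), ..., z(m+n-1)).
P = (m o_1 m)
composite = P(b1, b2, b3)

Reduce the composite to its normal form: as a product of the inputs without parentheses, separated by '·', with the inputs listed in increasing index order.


Key point: m commutes, so take the b-inputs in any fixed order.
(b1 · b2) collapses to b1 · b2
((b1 · b2) · b3) collapses to b1 · b2 · b3
sorting the factors by input index: b1 · b2 · b3

b1 · b2 · b3


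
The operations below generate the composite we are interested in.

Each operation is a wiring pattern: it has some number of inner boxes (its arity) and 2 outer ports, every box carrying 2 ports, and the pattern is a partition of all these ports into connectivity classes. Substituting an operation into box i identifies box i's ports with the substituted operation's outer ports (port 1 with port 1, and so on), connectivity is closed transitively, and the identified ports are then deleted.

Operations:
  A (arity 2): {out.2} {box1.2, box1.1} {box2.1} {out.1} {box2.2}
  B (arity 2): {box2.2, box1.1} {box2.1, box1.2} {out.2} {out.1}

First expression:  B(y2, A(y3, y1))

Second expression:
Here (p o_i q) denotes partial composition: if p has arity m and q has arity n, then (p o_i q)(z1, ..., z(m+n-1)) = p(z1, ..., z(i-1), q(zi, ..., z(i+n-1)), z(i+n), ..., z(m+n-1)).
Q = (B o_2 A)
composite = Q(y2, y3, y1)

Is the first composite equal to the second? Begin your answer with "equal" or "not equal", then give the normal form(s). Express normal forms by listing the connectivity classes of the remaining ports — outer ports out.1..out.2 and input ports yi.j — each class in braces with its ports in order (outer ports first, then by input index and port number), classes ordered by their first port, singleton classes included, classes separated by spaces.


The first composite normalizes to {out.1} {out.2} {y1.1} {y1.2} {y2.1} {y2.2} {y3.1, y3.2}
The second composite normalizes to {out.1} {out.2} {y1.1} {y1.2} {y2.1} {y2.2} {y3.1, y3.2}
One common form — equal.

equal; the common form is {out.1} {out.2} {y1.1} {y1.2} {y2.1} {y2.2} {y3.1, y3.2}


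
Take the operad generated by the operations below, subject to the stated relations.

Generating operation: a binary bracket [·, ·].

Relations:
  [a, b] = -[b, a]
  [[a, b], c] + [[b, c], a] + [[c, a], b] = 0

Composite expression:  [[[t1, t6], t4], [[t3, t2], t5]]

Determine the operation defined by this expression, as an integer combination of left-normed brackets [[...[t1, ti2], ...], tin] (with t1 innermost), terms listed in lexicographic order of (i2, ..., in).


Expand each bracket as ab - ba; the t1-initial words give the coefficients.
Composite bracket: [[[t1, t6], t4], [[t3, t2], t5]]
Applying ab - ba throughout gives 32 signed words (2^5 = 32).
Keep just the words that open with t1:
  from t1t6t4t2t3t5, sign -1: term -[[[[[t1, t6], t4], t2], t3], t5]
  from t1t6t4t3t2t5, sign +1: term +[[[[[t1, t6], t4], t3], t2], t5]
  from t1t6t4t5t2t3, sign +1: term +[[[[[t1, t6], t4], t5], t2], t3]
  from t1t6t4t5t3t2, sign -1: term -[[[[[t1, t6], t4], t5], t3], t2]

-[[[[[t1, t6], t4], t2], t3], t5] + [[[[[t1, t6], t4], t3], t2], t5] + [[[[[t1, t6], t4], t5], t2], t3] - [[[[[t1, t6], t4], t5], t3], t2]


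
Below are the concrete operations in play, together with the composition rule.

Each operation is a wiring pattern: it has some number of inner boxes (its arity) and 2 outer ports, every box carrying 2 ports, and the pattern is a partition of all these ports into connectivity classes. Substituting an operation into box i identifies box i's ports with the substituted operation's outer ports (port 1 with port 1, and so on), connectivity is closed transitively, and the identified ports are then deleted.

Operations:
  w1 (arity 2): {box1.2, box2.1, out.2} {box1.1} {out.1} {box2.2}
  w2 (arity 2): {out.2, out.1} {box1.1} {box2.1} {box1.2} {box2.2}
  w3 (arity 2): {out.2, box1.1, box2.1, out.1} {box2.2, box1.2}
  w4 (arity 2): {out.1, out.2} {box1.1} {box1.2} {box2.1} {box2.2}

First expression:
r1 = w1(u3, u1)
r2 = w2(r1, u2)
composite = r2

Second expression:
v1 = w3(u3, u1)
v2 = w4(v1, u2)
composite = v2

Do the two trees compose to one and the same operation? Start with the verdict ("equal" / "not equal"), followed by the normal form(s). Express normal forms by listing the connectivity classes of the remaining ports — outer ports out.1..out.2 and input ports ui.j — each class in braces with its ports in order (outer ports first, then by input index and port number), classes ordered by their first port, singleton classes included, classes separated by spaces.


not equal: they reduce to {out.1, out.2} {u1.1, u3.2} {u1.2} {u2.1} {u2.2} {u3.1} and {out.1, out.2} {u1.1, u3.1} {u1.2, u3.2} {u2.1} {u2.2}

The first composite normalizes to {out.1, out.2} {u1.1, u3.2} {u1.2} {u2.1} {u2.2} {u3.1}
The second composite normalizes to {out.1, out.2} {u1.1, u3.1} {u1.2, u3.2} {u2.1} {u2.2}
No match — not equal.


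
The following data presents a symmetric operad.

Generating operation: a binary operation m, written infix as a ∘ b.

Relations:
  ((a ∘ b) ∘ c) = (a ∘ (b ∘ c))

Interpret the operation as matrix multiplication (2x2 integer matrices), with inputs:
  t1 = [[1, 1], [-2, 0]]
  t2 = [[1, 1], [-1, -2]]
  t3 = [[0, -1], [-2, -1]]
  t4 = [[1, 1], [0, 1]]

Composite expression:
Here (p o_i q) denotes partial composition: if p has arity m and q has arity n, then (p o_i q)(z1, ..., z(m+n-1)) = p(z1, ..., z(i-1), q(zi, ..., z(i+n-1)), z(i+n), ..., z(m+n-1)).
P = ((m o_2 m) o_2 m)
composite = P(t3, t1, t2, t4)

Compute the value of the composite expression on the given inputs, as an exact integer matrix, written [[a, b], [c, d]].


[[2, 4], [2, 6]]

(t1 ∘ t2) = [[0, -1], [-2, -2]]
((t1 ∘ t2) ∘ t4) = [[0, -1], [-2, -4]]
(t3 ∘ ((t1 ∘ t2) ∘ t4)) = [[2, 4], [2, 6]]


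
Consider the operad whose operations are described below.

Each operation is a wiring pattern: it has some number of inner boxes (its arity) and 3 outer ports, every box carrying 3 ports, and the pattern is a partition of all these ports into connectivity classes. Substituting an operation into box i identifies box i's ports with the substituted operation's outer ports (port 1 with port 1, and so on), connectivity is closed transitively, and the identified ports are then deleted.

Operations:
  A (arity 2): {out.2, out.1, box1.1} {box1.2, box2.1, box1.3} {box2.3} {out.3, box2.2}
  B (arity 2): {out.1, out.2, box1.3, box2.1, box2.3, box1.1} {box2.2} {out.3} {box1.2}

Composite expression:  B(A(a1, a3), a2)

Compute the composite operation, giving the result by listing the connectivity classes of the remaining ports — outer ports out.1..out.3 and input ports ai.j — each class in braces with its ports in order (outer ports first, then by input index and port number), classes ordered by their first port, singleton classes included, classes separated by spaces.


Substituting into B glues patterns; closure does the rest.
through A, on inputs (a1, a3): {out.1, out.2, a1.1} {out.3, a3.2} {a1.2, a1.3, a3.1} {a3.3} (out.j = stage outer ports)
through B, on inputs (a1, a3, a2): {out.1, out.2, a1.1, a2.1, a2.3, a3.2} {out.3} {a1.2, a1.3, a3.1} {a2.2} {a3.3} (out.j = stage outer ports)

{out.1, out.2, a1.1, a2.1, a2.3, a3.2} {out.3} {a1.2, a1.3, a3.1} {a2.2} {a3.3}


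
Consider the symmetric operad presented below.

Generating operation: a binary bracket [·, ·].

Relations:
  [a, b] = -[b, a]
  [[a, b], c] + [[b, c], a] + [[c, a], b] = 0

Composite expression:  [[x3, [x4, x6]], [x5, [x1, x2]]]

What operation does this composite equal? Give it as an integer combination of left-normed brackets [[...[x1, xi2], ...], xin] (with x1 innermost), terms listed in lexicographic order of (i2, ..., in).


[[[[[x1, x2], x5], x3], x4], x6] - [[[[[x1, x2], x5], x3], x6], x4] - [[[[[x1, x2], x5], x4], x6], x3] + [[[[[x1, x2], x5], x6], x4], x3]

Skip Jacobi rewriting: expand, keep x1-initial words, read off terms.
Composite bracket: [[x3, [x4, x6]], [x5, [x1, x2]]]
Under [a, b] = ab - ba we get 32 signed associative words (2^5 = 32).
Keep just the words that open with x1:
  from x1x2x5x3x4x6, sign +1: term +[[[[[x1, x2], x5], x3], x4], x6]
  from x1x2x5x3x6x4, sign -1: term -[[[[[x1, x2], x5], x3], x6], x4]
  from x1x2x5x4x6x3, sign -1: term -[[[[[x1, x2], x5], x4], x6], x3]
  from x1x2x5x6x4x3, sign +1: term +[[[[[x1, x2], x5], x6], x4], x3]


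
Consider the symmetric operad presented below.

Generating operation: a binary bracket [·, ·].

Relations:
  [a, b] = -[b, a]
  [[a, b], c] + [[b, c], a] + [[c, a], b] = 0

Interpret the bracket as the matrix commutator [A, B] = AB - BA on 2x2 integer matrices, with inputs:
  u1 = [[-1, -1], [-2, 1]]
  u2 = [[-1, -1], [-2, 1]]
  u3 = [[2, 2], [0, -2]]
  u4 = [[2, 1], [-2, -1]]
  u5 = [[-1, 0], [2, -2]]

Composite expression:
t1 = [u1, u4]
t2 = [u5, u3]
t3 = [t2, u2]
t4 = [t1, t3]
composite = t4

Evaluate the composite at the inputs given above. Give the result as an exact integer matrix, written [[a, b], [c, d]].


[[88, 88], [176, -88]]


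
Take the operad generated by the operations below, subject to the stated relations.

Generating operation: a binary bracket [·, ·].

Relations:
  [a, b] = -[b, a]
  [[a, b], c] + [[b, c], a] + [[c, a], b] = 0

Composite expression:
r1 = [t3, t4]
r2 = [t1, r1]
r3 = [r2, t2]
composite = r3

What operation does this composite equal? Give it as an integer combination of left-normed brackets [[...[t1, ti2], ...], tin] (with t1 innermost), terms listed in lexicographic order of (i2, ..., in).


Antisymmetry and Jacobi reduce to t1-anchored left-normed brackets.
Composite bracket: [[t1, [t3, t4]], t2]
Expanding via [a, b] = ab - ba: 8 signed words (2^3 = 8).
Collect the words opening with t1:
  t1t3t4t2 (sign +1) contributes +[[[t1, t3], t4], t2]
  t1t4t3t2 (sign -1) contributes -[[[t1, t4], t3], t2]

[[[t1, t3], t4], t2] - [[[t1, t4], t3], t2]


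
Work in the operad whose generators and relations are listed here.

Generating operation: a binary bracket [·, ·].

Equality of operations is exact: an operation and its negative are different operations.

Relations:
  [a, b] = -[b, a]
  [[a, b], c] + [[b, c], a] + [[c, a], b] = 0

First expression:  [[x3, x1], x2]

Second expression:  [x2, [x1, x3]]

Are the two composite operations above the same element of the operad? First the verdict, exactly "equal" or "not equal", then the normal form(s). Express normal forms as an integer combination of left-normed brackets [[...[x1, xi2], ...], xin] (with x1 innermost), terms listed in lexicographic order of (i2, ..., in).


equal — both sides give -[[x1, x3], x2]

The first composite normalizes to -[[x1, x3], x2]
The second composite normalizes to -[[x1, x3], x2]
Identical normal forms: equal.


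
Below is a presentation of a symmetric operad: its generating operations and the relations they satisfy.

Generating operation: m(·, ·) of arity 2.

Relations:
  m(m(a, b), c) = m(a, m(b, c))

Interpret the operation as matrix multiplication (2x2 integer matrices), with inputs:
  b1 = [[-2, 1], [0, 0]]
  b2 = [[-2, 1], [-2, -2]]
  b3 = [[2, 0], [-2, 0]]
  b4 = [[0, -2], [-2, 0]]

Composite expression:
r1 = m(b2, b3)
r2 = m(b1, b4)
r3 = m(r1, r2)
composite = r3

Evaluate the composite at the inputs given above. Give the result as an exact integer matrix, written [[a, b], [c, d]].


m(b2, b3) = [[-6, 0], [0, 0]]
m(b1, b4) = [[-2, 4], [0, 0]]
m(m(b2, b3), m(b1, b4)) = [[12, -24], [0, 0]]

[[12, -24], [0, 0]]


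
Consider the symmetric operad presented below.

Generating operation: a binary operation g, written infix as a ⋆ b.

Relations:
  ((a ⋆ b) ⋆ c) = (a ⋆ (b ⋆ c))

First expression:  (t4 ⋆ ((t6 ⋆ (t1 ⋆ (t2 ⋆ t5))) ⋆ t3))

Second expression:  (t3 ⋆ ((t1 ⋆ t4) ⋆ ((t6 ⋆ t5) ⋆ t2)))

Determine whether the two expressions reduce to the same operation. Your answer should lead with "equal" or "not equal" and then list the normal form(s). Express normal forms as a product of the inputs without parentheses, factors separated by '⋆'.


The first expression reduces to t4 ⋆ t6 ⋆ t1 ⋆ t2 ⋆ t5 ⋆ t3
The second expression reduces to t3 ⋆ t1 ⋆ t4 ⋆ t6 ⋆ t5 ⋆ t2
They disagree, so not equal.

not equal; the first gives t4 ⋆ t6 ⋆ t1 ⋆ t2 ⋆ t5 ⋆ t3 and the second t3 ⋆ t1 ⋆ t4 ⋆ t6 ⋆ t5 ⋆ t2


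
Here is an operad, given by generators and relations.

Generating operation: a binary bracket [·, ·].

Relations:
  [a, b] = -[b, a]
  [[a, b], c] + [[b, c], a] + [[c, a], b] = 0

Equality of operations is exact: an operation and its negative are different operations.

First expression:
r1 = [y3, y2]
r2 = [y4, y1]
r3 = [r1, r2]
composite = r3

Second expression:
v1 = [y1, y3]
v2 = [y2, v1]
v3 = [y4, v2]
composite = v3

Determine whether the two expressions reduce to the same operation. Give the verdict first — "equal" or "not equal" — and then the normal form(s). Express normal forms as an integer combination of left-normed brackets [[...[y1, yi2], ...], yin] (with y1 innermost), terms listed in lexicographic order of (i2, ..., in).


Normal form of the first expression: -[[[y1, y4], y2], y3] + [[[y1, y4], y3], y2]
Normal form of the second expression: [[[y1, y3], y2], y4]
Different reductions; not equal.

not equal — first -[[[y1, y4], y2], y3] + [[[y1, y4], y3], y2], second [[[y1, y3], y2], y4]


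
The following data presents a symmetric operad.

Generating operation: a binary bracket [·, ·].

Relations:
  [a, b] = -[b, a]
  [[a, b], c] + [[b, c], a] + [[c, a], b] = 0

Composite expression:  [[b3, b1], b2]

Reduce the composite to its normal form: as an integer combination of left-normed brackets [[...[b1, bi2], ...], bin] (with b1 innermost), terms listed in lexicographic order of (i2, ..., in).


-[[b1, b3], b2]

Skip Jacobi rewriting: expand, keep b1-initial words, read off terms.
Composite bracket: [[b3, b1], b2]
The bracket unfolds into 4 signed words via [a, b] = ab - ba (2^2 = 4).
Coefficients come from the b1-initial words:
  from b1b3b2, sign -1: term -[[b1, b3], b2]


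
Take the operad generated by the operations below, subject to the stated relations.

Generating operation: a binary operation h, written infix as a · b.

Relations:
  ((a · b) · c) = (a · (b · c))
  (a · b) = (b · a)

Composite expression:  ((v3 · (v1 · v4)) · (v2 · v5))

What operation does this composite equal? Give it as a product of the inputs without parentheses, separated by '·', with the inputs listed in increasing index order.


Key point: h commutes, so take the v-inputs in any fixed order.
(v1 · v4) reduces to v1 · v4
(v3 · (v1 · v4)) reduces to v3 · v1 · v4
(v2 · v5) reduces to v2 · v5
((v3 · (v1 · v4)) · (v2 · v5)) reduces to v3 · v1 · v4 · v2 · v5
the factors in increasing index order: v1 · v2 · v3 · v4 · v5

v1 · v2 · v3 · v4 · v5


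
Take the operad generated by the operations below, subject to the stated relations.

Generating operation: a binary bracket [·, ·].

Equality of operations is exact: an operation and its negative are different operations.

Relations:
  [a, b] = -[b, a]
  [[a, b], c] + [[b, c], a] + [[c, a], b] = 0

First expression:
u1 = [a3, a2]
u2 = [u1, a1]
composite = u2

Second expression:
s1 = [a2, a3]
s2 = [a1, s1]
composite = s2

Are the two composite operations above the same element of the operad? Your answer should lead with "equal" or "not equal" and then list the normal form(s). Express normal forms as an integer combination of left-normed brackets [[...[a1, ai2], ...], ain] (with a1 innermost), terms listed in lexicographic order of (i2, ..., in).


In normal form, the first expression is [[a1, a2], a3] - [[a1, a3], a2]
In normal form, the second expression is [[a1, a2], a3] - [[a1, a3], a2]
Both agree, so they are equal.

equal; both compose to [[a1, a2], a3] - [[a1, a3], a2]


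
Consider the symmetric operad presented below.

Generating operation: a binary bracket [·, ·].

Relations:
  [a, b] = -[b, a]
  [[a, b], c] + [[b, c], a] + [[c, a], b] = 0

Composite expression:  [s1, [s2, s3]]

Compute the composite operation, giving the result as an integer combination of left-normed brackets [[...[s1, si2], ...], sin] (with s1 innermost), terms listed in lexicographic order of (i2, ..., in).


Antisymmetry and Jacobi reduce to s1-anchored left-normed brackets.
Composite bracket: [s1, [s2, s3]]
Expanding via [a, b] = ab - ba: 4 signed words (2^2 = 4).
Words beginning with s1 determine it all:
  word s1s2s3 has sign +1, contributing +[[s1, s2], s3]
  word s1s3s2 has sign -1, contributing -[[s1, s3], s2]

[[s1, s2], s3] - [[s1, s3], s2]


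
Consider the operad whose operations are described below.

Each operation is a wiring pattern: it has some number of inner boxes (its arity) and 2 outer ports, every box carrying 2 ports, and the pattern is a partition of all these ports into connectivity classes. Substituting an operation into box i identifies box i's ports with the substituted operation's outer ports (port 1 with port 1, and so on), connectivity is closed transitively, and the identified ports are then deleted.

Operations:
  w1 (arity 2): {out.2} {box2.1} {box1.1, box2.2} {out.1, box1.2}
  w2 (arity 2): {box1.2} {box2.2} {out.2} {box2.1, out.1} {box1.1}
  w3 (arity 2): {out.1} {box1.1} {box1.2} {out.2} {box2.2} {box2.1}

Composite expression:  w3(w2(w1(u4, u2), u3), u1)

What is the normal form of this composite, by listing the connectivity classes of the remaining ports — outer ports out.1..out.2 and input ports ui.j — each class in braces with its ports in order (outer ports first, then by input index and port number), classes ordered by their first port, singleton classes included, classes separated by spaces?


{out.1} {out.2} {u1.1} {u1.2} {u2.1} {u2.2, u4.1} {u3.1} {u3.2} {u4.2}

Treat the ports identified at w3 as solder joints: merge, then drop.
composing w1 on (u4, u2), with out.j its own outer ports: {out.1, u4.2} {out.2} {u2.1} {u2.2, u4.1}
composing w2 on (u4, u2, u3), with out.j its own outer ports: {out.1, u3.1} {out.2} {u2.1} {u2.2, u4.1} {u3.2} {u4.2}
composing w3 on (u4, u2, u3, u1), with out.j its own outer ports: {out.1} {out.2} {u1.1} {u1.2} {u2.1} {u2.2, u4.1} {u3.1} {u3.2} {u4.2}


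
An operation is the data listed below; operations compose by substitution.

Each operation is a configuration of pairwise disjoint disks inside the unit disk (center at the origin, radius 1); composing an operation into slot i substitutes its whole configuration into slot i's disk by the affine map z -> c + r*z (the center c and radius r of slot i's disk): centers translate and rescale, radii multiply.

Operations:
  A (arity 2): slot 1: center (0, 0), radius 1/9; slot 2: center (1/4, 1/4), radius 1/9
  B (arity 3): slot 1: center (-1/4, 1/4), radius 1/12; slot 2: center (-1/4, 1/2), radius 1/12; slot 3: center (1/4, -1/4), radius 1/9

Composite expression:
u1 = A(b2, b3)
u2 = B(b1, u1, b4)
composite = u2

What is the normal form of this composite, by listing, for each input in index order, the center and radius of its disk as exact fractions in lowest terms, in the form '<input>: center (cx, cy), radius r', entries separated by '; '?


Only the slot chain above each b matters under B; compose those maps.
b1 passes through 1 substitution, ending at center (-1/4, 1/4), radius 1/12
b2 passes through 2 substitutions, ending at center (-1/4, 1/2), radius 1/108
b3 passes through 2 substitutions, ending at center (-11/48, 25/48), radius 1/108
b4 passes through 1 substitution, ending at center (1/4, -1/4), radius 1/9

b1: center (-1/4, 1/4), radius 1/12; b2: center (-1/4, 1/2), radius 1/108; b3: center (-11/48, 25/48), radius 1/108; b4: center (1/4, -1/4), radius 1/9


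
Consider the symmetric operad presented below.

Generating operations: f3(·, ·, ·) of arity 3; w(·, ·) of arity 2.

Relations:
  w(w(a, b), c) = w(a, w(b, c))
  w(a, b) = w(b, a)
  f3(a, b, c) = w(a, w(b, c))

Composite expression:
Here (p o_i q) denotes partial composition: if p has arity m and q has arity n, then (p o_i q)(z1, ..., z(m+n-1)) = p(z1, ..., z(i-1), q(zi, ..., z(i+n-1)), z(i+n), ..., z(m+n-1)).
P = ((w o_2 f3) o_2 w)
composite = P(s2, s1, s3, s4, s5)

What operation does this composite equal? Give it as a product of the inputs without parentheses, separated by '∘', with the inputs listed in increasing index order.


s1 ∘ s2 ∘ s3 ∘ s4 ∘ s5

Any arrangement under w is one operation, so sort the s-inputs.
w(s1, s3) reduces to s1 ∘ s3
f3(w(s1, s3), s4, s5) reduces to s1 ∘ s3 ∘ s4 ∘ s5
w(s2, f3(w(s1, s3), s4, s5)) reduces to s2 ∘ s1 ∘ s3 ∘ s4 ∘ s5
reordering the factors by index: s1 ∘ s2 ∘ s3 ∘ s4 ∘ s5


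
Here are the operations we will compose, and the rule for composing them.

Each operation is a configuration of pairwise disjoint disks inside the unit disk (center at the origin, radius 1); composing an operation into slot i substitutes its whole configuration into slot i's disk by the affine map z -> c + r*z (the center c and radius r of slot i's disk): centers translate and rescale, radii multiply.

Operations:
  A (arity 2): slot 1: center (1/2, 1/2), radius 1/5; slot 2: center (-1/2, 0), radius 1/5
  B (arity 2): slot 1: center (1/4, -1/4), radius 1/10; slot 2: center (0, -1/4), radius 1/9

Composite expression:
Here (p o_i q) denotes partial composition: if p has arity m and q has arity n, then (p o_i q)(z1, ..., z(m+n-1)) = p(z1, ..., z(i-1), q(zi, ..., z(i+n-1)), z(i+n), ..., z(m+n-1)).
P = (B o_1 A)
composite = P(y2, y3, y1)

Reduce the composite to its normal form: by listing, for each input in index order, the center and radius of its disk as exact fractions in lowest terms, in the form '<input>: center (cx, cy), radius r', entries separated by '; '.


y1: center (0, -1/4), radius 1/9; y2: center (3/10, -1/5), radius 1/50; y3: center (1/5, -1/4), radius 1/50


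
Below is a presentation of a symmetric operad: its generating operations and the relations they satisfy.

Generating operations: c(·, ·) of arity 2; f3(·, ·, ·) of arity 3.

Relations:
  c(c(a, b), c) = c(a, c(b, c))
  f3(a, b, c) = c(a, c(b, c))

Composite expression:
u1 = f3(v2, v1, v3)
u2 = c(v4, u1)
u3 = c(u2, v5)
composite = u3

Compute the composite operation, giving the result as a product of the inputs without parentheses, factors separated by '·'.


Every regrouping of c is equal, so read the v-inputs in written order.
f3(v2, v1, v3) collapses to v2 · v1 · v3
c(v4, f3(v2, v1, v3)) collapses to v4 · v2 · v1 · v3
c(c(v4, f3(v2, v1, v3)), v5) collapses to v4 · v2 · v1 · v3 · v5

v4 · v2 · v1 · v3 · v5


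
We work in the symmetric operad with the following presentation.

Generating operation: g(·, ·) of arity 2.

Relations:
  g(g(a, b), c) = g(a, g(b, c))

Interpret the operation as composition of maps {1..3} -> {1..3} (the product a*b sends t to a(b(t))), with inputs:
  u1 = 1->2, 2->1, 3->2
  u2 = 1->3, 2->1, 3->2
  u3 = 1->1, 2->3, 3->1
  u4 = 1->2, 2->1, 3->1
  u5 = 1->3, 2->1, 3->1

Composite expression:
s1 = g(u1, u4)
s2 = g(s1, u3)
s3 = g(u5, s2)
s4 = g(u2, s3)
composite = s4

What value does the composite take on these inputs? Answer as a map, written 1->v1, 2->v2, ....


1->2, 2->3, 3->2


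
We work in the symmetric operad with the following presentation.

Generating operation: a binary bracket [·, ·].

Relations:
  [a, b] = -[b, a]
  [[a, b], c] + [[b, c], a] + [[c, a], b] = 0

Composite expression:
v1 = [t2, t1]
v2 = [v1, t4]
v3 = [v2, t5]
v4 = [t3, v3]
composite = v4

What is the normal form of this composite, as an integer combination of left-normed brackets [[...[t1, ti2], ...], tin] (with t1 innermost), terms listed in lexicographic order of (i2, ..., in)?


[[[[t1, t2], t4], t5], t3]

Antisymmetry and Jacobi reduce to t1-anchored left-normed brackets.
Composite bracket: [t3, [[[t2, t1], t4], t5]]
Each bracket splits as ab - ba, giving 16 signed words (2^4 = 16).
Coefficients come from the t1-initial words:
  sign of t1t2t4t5t3 is +1, so it contributes +[[[[t1, t2], t4], t5], t3]


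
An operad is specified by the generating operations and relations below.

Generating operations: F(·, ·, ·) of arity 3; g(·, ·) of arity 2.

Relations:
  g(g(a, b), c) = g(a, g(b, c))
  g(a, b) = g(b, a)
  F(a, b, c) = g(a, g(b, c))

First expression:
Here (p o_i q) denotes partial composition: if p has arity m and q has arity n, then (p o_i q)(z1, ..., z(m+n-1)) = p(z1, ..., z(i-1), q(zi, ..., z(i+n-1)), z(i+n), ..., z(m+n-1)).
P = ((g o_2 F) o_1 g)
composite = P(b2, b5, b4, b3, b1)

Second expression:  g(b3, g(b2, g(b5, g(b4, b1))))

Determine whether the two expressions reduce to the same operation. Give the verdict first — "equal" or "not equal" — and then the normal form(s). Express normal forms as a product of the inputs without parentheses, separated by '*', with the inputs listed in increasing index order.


The first expression reduces to b1 * b2 * b3 * b4 * b5
The second expression reduces to b1 * b2 * b3 * b4 * b5
The forms coincide; equal.

equal: each reduces to b1 * b2 * b3 * b4 * b5


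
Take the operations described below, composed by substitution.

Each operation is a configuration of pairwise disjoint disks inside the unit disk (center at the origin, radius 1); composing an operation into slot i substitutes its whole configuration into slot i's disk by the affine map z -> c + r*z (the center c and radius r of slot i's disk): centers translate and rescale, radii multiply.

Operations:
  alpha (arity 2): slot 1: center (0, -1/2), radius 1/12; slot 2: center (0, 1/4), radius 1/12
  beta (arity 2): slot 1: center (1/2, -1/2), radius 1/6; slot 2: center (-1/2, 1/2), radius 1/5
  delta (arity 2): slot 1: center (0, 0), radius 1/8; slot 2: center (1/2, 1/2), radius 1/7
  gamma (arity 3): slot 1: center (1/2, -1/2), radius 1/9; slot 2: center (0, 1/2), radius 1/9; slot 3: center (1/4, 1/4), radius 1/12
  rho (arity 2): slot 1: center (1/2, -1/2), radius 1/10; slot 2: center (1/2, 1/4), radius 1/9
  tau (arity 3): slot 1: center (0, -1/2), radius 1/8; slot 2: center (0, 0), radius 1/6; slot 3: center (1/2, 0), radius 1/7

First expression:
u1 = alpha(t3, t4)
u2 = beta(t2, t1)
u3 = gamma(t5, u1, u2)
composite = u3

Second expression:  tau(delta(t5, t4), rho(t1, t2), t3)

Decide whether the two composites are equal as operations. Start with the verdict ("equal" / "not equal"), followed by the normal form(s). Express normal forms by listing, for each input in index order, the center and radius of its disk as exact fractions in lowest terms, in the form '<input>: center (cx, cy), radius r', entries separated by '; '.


The first expression, normalized: t1: center (5/24, 7/24), radius 1/60; t2: center (7/24, 5/24), radius 1/72; t3: center (0, 4/9), radius 1/108; t4: center (0, 19/36), radius 1/108; t5: center (1/2, -1/2), radius 1/9
The second expression, normalized: t1: center (1/12, -1/12), radius 1/60; t2: center (1/12, 1/24), radius 1/54; t3: center (1/2, 0), radius 1/7; t4: center (1/16, -7/16), radius 1/56; t5: center (0, -1/2), radius 1/64
Different reductions; not equal.

not equal: they reduce to t1: center (5/24, 7/24), radius 1/60; t2: center (7/24, 5/24), radius 1/72; t3: center (0, 4/9), radius 1/108; t4: center (0, 19/36), radius 1/108; t5: center (1/2, -1/2), radius 1/9 and t1: center (1/12, -1/12), radius 1/60; t2: center (1/12, 1/24), radius 1/54; t3: center (1/2, 0), radius 1/7; t4: center (1/16, -7/16), radius 1/56; t5: center (0, -1/2), radius 1/64


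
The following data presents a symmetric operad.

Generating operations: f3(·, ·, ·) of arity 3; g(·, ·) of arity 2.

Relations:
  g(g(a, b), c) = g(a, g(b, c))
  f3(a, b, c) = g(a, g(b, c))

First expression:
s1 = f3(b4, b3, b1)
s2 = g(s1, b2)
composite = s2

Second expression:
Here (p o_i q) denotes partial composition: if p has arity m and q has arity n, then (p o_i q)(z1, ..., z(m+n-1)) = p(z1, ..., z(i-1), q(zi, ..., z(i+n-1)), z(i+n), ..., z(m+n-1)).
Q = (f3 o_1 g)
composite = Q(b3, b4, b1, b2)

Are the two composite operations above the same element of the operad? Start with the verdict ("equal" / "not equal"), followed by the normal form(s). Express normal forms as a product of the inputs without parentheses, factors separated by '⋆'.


The first composite normalizes to b4 ⋆ b3 ⋆ b1 ⋆ b2
The second composite normalizes to b3 ⋆ b4 ⋆ b1 ⋆ b2
Different reductions; not equal.

not equal; the first gives b4 ⋆ b3 ⋆ b1 ⋆ b2 and the second b3 ⋆ b4 ⋆ b1 ⋆ b2


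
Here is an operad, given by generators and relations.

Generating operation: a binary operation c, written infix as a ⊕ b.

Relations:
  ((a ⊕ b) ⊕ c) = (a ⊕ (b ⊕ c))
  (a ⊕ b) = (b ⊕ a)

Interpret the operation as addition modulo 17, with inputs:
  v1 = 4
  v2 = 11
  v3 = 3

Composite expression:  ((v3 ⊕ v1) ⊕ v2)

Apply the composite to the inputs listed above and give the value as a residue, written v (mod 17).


1 (mod 17)


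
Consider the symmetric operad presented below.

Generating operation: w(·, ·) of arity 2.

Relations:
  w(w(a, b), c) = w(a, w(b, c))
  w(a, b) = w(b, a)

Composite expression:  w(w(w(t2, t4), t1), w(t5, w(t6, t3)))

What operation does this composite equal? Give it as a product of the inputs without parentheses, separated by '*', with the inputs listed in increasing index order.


t1 * t2 * t3 * t4 * t5 * t6

With w associative and commutative, the t-input set is all that matters.
w(t2, t4) reduces to t2 * t4
w(w(t2, t4), t1) reduces to t2 * t4 * t1
w(t6, t3) reduces to t6 * t3
w(t5, w(t6, t3)) reduces to t5 * t6 * t3
w(w(w(t2, t4), t1), w(t5, w(t6, t3))) reduces to t2 * t4 * t1 * t5 * t6 * t3
commutativity sorts the factors: t1 * t2 * t3 * t4 * t5 * t6


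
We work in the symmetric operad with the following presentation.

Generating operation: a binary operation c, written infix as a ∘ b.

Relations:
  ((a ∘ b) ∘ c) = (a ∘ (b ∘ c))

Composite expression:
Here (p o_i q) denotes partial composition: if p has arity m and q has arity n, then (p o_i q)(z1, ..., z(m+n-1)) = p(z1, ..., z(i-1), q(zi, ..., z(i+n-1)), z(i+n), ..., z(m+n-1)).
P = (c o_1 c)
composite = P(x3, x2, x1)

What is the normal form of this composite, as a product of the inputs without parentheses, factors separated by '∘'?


x3 ∘ x2 ∘ x1

All parenthesizations of c agree; list the x-inputs left to right.
(x3 ∘ x2) reduces to x3 ∘ x2
((x3 ∘ x2) ∘ x1) reduces to x3 ∘ x2 ∘ x1


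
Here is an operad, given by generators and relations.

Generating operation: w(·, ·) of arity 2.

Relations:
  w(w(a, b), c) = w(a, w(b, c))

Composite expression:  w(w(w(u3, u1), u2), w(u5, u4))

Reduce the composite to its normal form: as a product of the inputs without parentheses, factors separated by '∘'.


u3 ∘ u1 ∘ u2 ∘ u5 ∘ u4

Every regrouping of w is equal, so read the u-inputs in written order.
w(u3, u1) collapses to u3 ∘ u1
w(w(u3, u1), u2) collapses to u3 ∘ u1 ∘ u2
w(u5, u4) collapses to u5 ∘ u4
w(w(w(u3, u1), u2), w(u5, u4)) collapses to u3 ∘ u1 ∘ u2 ∘ u5 ∘ u4


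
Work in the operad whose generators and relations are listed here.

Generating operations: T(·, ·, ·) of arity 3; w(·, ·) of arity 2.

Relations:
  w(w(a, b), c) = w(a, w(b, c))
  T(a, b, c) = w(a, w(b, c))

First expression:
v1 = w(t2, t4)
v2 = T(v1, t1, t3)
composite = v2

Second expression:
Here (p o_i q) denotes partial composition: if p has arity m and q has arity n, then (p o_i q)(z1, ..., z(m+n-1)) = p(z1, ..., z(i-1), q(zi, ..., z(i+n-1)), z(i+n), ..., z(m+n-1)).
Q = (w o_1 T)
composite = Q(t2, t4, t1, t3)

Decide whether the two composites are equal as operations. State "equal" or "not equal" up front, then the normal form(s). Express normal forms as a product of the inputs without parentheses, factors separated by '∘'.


The first composite normalizes to t2 ∘ t4 ∘ t1 ∘ t3
The second composite normalizes to t2 ∘ t4 ∘ t1 ∘ t3
Both agree, so they are equal.

equal — both sides give t2 ∘ t4 ∘ t1 ∘ t3
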